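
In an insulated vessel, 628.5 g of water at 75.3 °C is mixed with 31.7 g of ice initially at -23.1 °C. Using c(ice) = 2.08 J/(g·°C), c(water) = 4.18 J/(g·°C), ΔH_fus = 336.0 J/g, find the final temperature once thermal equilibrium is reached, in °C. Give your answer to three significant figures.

T_f = 67.3 °C

Heat to bring ice to 0 °C and melt it: q₁ = 31.7×2.08×23.1 + 31.7×336.0 = 12174 J
Heat the water can supply cooling to 0 °C: 628.5×4.18×75.3 = 197823 J > q₁, so all ice melts.
Energy balance: 628.5×4.18×(75.3 − T) = 12174 + 31.7×4.18×(T − 0)
2627.13(75.3 − T) = 12174 + 132.506 T
197823 − 12174 = 2759.636 T
T = 185649 / 2759.636 = 67.27 °C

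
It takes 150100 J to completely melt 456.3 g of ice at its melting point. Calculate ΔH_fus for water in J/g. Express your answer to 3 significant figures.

ΔH_fus = 329 J/g

ΔH_fus = q / m = 150100 / 456.3 = 329 J/g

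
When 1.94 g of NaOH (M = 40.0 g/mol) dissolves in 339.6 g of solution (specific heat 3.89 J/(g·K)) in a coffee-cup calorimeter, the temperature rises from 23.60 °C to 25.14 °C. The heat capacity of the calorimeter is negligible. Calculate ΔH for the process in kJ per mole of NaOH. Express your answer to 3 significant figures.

|ΔT| = |25.14 − 23.60| = 1.54 °C
|q_surr| = (339.6 × 3.89) × 1.54 = 1321.044 × 1.54 = 2034 J
n(NaOH) = 1.94 / 40.0 = 0.04850 mol
Temperature rose, so q_rxn = −|q_surr| = -2.034 kJ
ΔH = q_rxn / n = -41.94 kJ/mol

ΔH = -41.9 kJ/mol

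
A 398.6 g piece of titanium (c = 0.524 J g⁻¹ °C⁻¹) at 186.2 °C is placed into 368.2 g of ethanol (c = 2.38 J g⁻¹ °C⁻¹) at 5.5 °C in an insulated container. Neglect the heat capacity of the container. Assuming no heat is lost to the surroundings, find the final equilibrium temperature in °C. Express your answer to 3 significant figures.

Heat lost by titanium = heat gained by ethanol.
(398.6)(0.524)(186.2 − T) = (368.2)(2.38)(T − 5.5)
208.8664 (186.2 − T) = 876.316 (T − 5.5)
38891 − 208.8664 T = 876.316 T − 4819.7
43710.7 = 1085.1824 T
T = 40.28 °C

T_f = 40.3 °C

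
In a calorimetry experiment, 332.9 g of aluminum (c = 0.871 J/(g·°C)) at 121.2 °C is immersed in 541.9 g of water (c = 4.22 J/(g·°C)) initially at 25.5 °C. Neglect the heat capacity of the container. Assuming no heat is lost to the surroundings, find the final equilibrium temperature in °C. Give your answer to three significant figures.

Heat lost by aluminum = heat gained by water.
(332.9)(0.871)(121.2 − T) = (541.9)(4.22)(T − 25.5)
289.9559 (121.2 − T) = 2286.818 (T − 25.5)
35143 − 289.9559 T = 2286.818 T − 58314
93457 = 2576.7739 T
T = 36.27 °C

T_f = 36.3 °C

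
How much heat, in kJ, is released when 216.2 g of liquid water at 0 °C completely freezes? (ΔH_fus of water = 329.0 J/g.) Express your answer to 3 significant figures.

q = m × ΔH_fus = 216.2 × 329.0 = 71130 J = 71.1 kJ

q = 71.1 kJ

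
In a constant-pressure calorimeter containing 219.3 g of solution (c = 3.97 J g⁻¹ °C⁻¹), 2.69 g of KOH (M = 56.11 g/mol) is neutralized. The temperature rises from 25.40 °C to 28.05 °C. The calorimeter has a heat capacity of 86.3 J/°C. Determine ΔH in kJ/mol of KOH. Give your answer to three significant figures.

|ΔT| = |28.05 − 25.40| = 2.65 °C
|q_surr| = (219.3 × 3.97 + 86.3) × 2.65 = 956.921 × 2.65 = 2536 J
n(KOH) = 2.69 / 56.11 = 0.04794 mol
Temperature rose, so q_rxn = −|q_surr| = -2.536 kJ
ΔH = q_rxn / n = -52.90 kJ/mol

ΔH = -52.9 kJ/mol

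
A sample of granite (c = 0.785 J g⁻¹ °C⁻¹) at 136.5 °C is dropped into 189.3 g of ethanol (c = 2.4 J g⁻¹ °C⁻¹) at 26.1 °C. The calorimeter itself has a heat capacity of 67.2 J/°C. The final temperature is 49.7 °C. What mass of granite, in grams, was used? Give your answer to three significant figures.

m = 181 g

q_gained = (189.3 × 2.4 + 67.2) × (49.7 − 26.1) = 12310 J
q_lost = m × 0.785 × (136.5 − 49.7) = 68.138 m
m = 12310 / 68.138 = 181 g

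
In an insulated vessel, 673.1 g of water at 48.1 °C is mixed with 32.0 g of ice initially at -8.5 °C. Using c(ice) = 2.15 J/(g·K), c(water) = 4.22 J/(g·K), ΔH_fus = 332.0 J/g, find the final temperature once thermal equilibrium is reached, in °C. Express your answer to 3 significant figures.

T_f = 42.2 °C

Heat to bring ice to 0 °C and melt it: q₁ = 32.0×2.15×8.5 + 32.0×332.0 = 11208.8 J
Heat the water can supply cooling to 0 °C: 673.1×4.22×48.1 = 136627.2 J > q₁, so all ice melts.
Energy balance: 673.1×4.22×(48.1 − T) = 11208.8 + 32.0×4.22×(T − 0)
2840.482(48.1 − T) = 11208.8 + 135.04 T
136627.2 − 11208.8 = 2975.522 T
T = 125418.4 / 2975.522 = 42.15 °C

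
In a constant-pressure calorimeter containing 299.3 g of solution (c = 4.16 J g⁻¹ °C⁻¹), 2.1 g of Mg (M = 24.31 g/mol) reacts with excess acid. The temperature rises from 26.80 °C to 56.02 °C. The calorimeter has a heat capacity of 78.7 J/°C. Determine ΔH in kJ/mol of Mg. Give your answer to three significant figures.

ΔH = -448 kJ/mol

|ΔT| = |56.02 − 26.80| = 29.22 °C
|q_surr| = (299.3 × 4.16 + 78.7) × 29.22 = 1323.788 × 29.22 = 38680 J
n(Mg) = 2.1 / 24.31 = 0.08638 mol
Temperature rose, so q_rxn = −|q_surr| = -38.68 kJ
ΔH = q_rxn / n = -447.8 kJ/mol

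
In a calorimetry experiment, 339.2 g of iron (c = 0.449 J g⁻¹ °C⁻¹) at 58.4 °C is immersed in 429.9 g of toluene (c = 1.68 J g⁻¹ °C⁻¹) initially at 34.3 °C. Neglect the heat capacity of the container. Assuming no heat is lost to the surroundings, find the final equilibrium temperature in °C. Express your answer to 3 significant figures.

Heat lost by iron = heat gained by toluene.
(339.2)(0.449)(58.4 − T) = (429.9)(1.68)(T − 34.3)
152.3008 (58.4 − T) = 722.232 (T − 34.3)
8894.4 − 152.3008 T = 722.232 T − 24773
33667.4 = 874.5328 T
T = 38.50 °C

T_f = 38.5 °C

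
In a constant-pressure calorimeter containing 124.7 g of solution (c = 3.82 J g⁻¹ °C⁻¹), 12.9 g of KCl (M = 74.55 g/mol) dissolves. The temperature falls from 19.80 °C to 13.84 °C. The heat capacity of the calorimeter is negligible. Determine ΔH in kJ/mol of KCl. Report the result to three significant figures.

ΔH = 16.4 kJ/mol

|ΔT| = |13.84 − 19.80| = 5.96 °C
|q_surr| = (124.7 × 3.82) × 5.96 = 476.354 × 5.96 = 2839 J
n(KCl) = 12.9 / 74.55 = 0.1730 mol
Temperature fell, so q_rxn = +|q_surr| = 2.839 kJ
ΔH = q_rxn / n = 16.41 kJ/mol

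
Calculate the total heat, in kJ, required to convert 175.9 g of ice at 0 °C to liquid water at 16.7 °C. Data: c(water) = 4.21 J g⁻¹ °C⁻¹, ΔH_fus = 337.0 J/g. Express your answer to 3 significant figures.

q1 (melt at 0 °C): 175.9 × 337.0 = 59278 J
q2 (heat water 0.0→16.7 °C): 175.9 × 4.21 × 16.7 = 12367 J
Total: 59278 + 12367 = 71645 J = 71.6 kJ

q = 71.6 kJ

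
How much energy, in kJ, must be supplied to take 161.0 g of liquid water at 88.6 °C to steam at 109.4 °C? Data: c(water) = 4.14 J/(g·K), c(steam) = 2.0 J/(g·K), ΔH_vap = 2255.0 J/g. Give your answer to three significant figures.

q = 374 kJ

q1 (heat water 88.6→100.0 °C): 161.0 × 4.14 × 11.4 = 7599 J
q2 (vaporize at 100 °C): 161.0 × 2255.0 = 363055 J
q3 (heat steam 100.0→109.4 °C): 161.0 × 2.0 × 9.4 = 3027 J
Total: 7599 + 363055 + 3027 = 373681 J = 374 kJ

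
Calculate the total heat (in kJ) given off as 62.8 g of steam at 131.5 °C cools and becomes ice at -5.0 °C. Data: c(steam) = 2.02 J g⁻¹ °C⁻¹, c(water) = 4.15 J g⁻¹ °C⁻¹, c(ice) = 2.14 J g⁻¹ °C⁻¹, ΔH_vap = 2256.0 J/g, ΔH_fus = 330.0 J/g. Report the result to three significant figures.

q = 193 kJ

q1 (cool steam 131.5→100 °C): 62.8 × 2.02 × 31.5 = 3996 J
q2 (condense at 100 °C): 62.8 × 2256.0 = 141677 J
q3 (cool water 100→0 °C): 62.8 × 4.15 × 100.0 = 26062 J
q4 (freeze at 0 °C): 62.8 × 330.0 = 20724 J
q5 (cool ice 0→-5.0 °C): 62.8 × 2.14 × 5.0 = 672 J
Total: 3996 + 141677 + 26062 + 20724 + 672 = 193131 J = 193 kJ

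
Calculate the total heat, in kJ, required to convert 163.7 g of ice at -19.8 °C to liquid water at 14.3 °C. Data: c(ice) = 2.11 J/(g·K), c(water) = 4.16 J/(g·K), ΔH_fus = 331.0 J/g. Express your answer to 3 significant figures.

q = 70.8 kJ

q1 (heat ice -19.8→0.0 °C): 163.7 × 2.11 × 19.8 = 6839 J
q2 (melt at 0 °C): 163.7 × 331.0 = 54185 J
q3 (heat water 0.0→14.3 °C): 163.7 × 4.16 × 14.3 = 9738 J
Total: 6839 + 54185 + 9738 = 70762 J = 70.8 kJ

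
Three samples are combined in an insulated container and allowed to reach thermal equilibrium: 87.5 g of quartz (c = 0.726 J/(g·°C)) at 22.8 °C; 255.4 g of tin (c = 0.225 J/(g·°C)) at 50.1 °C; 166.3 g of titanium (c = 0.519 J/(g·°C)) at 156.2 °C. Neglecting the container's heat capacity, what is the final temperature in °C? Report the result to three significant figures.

Σ mᵢcᵢ(T − Tᵢ) = 0  ⇒  T = Σ mᵢcᵢTᵢ / Σ mᵢcᵢ
Σ mᵢcᵢ = 87.5×0.726 + 255.4×0.225 + 166.3×0.519 = 207.2997
Σ mᵢcᵢTᵢ = 63.525×22.8 + 57.465×50.1 + 86.3097×156.2 = 17809
T = 17809 / 207.2997 = 85.91 °C

T_f = 85.9 °C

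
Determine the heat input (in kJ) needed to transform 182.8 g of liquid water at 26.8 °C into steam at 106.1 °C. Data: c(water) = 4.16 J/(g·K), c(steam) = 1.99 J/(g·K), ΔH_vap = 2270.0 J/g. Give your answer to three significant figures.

q1 (heat water 26.8→100.0 °C): 182.8 × 4.16 × 73.2 = 55665 J
q2 (vaporize at 100 °C): 182.8 × 2270.0 = 414956 J
q3 (heat steam 100.0→106.1 °C): 182.8 × 1.99 × 6.1 = 2219 J
Total: 55665 + 414956 + 2219 = 472840 J = 473 kJ

q = 473 kJ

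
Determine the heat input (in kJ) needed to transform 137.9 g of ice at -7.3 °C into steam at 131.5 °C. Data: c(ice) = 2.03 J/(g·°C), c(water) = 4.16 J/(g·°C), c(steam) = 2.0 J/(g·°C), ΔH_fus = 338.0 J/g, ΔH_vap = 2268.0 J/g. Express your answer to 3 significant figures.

q1 (heat ice -7.3→0.0 °C): 137.9 × 2.03 × 7.3 = 2044 J
q2 (melt at 0 °C): 137.9 × 338.0 = 46610 J
q3 (heat water 0.0→100.0 °C): 137.9 × 4.16 × 100.0 = 57366 J
q4 (vaporize at 100 °C): 137.9 × 2268.0 = 312757 J
q5 (heat steam 100.0→131.5 °C): 137.9 × 2.0 × 31.5 = 8688 J
Total: 2044 + 46610 + 57366 + 312757 + 8688 = 427465 J = 427 kJ

q = 427 kJ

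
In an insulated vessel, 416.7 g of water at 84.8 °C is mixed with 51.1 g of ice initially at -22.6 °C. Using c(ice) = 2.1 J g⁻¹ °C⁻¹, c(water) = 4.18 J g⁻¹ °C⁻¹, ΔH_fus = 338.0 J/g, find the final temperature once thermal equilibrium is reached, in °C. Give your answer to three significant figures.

T_f = 65.5 °C

Heat to bring ice to 0 °C and melt it: q₁ = 51.1×2.1×22.6 + 51.1×338.0 = 19697 J
Heat the water can supply cooling to 0 °C: 416.7×4.18×84.8 = 147705 J > q₁, so all ice melts.
Energy balance: 416.7×4.18×(84.8 − T) = 19697 + 51.1×4.18×(T − 0)
1741.806(84.8 − T) = 19697 + 213.598 T
147705 − 19697 = 1955.404 T
T = 128008 / 1955.404 = 65.46 °C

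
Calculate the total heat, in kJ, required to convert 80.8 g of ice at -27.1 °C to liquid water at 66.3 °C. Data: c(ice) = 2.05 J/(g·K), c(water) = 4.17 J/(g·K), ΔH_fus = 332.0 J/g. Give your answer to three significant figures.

q = 53.7 kJ

q1 (heat ice -27.1→0.0 °C): 80.8 × 2.05 × 27.1 = 4489 J
q2 (melt at 0 °C): 80.8 × 332.0 = 26826 J
q3 (heat water 0.0→66.3 °C): 80.8 × 4.17 × 66.3 = 22339 J
Total: 4489 + 26826 + 22339 = 53654 J = 53.7 kJ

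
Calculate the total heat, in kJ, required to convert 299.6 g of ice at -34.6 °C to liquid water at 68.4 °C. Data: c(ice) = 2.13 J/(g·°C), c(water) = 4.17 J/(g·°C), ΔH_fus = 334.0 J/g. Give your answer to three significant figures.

q1 (heat ice -34.6→0.0 °C): 299.6 × 2.13 × 34.6 = 22080 J
q2 (melt at 0 °C): 299.6 × 334.0 = 100066 J
q3 (heat water 0.0→68.4 °C): 299.6 × 4.17 × 68.4 = 85454 J
Total: 22080 + 100066 + 85454 = 207600 J = 208 kJ

q = 208 kJ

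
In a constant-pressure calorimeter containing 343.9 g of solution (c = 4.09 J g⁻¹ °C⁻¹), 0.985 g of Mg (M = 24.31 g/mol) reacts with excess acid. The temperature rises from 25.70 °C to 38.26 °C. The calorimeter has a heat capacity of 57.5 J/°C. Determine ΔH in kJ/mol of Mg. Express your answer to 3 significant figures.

|ΔT| = |38.26 − 25.70| = 12.56 °C
|q_surr| = (343.9 × 4.09 + 57.5) × 12.56 = 1464.051 × 12.56 = 18390 J
n(Mg) = 0.985 / 24.31 = 0.04052 mol
Temperature rose, so q_rxn = −|q_surr| = -18.39 kJ
ΔH = q_rxn / n = -453.8 kJ/mol

ΔH = -454 kJ/mol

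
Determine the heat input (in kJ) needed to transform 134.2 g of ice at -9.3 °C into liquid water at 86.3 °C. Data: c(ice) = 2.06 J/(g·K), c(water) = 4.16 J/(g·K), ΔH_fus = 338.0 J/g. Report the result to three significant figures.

q = 96.1 kJ

q1 (heat ice -9.3→0.0 °C): 134.2 × 2.06 × 9.3 = 2571 J
q2 (melt at 0 °C): 134.2 × 338.0 = 45360 J
q3 (heat water 0.0→86.3 °C): 134.2 × 4.16 × 86.3 = 48179 J
Total: 2571 + 45360 + 48179 = 96110 J = 96.1 kJ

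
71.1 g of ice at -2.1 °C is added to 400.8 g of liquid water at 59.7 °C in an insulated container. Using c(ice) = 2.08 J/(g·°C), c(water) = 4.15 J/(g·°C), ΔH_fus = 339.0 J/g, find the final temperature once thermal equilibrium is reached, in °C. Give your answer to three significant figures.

Heat to bring ice to 0 °C and melt it: q₁ = 71.1×2.08×2.1 + 71.1×339.0 = 24413 J
Heat the water can supply cooling to 0 °C: 400.8×4.15×59.7 = 99300.2 J > q₁, so all ice melts.
Energy balance: 400.8×4.15×(59.7 − T) = 24413 + 71.1×4.15×(T − 0)
1663.32(59.7 − T) = 24413 + 295.065 T
99300.2 − 24413 = 1958.385 T
T = 74887.2 / 1958.385 = 38.24 °C

T_f = 38.2 °C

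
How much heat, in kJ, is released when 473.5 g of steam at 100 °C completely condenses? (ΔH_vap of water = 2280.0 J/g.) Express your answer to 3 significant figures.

q = m × ΔH_vap = 473.5 × 2280.0 = 1080000 J = 1080 kJ

q = 1080 kJ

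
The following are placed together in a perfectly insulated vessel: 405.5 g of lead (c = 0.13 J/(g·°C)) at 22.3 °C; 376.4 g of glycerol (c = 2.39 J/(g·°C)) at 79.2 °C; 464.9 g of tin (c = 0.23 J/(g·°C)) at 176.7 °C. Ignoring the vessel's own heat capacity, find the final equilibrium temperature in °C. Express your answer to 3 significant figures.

T_f = 86.2 °C

Σ mᵢcᵢ(T − Tᵢ) = 0  ⇒  T = Σ mᵢcᵢTᵢ / Σ mᵢcᵢ
Σ mᵢcᵢ = 405.5×0.13 + 376.4×2.39 + 464.9×0.23 = 1059.238
Σ mᵢcᵢTᵢ = 52.715×22.3 + 899.596×79.2 + 106.927×176.7 = 91318
T = 91318 / 1059.238 = 86.21 °C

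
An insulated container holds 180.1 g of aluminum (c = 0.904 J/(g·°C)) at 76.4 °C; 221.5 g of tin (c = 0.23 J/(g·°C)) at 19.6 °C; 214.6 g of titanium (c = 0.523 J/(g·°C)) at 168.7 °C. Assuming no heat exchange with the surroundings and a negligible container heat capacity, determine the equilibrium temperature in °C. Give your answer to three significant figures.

T_f = 99.3 °C

Σ mᵢcᵢ(T − Tᵢ) = 0  ⇒  T = Σ mᵢcᵢTᵢ / Σ mᵢcᵢ
Σ mᵢcᵢ = 180.1×0.904 + 221.5×0.23 + 214.6×0.523 = 325.9912
Σ mᵢcᵢTᵢ = 162.8104×76.4 + 50.945×19.6 + 112.2358×168.7 = 32371
T = 32371 / 325.9912 = 99.30 °C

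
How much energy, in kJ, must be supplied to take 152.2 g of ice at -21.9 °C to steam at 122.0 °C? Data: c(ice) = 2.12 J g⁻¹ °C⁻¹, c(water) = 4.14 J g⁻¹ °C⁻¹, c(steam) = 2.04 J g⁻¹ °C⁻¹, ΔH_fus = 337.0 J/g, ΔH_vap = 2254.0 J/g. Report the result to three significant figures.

q1 (heat ice -21.9→0.0 °C): 152.2 × 2.12 × 21.9 = 7066 J
q2 (melt at 0 °C): 152.2 × 337.0 = 51291 J
q3 (heat water 0.0→100.0 °C): 152.2 × 4.14 × 100.0 = 63011 J
q4 (vaporize at 100 °C): 152.2 × 2254.0 = 343059 J
q5 (heat steam 100.0→122.0 °C): 152.2 × 2.04 × 22.0 = 6831 J
Total: 7066 + 51291 + 63011 + 343059 + 6831 = 471258 J = 471 kJ

q = 471 kJ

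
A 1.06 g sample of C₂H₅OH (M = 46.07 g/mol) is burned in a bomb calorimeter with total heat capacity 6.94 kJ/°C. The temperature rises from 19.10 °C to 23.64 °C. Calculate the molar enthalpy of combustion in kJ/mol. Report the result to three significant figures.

ΔH = -1370 kJ/mol

ΔT = 23.64 − 19.10 = 4.54 °C
q_cal = C_cal × ΔT = 6.94 × 4.54 = 31.5076 kJ
n = 1.06 / 46.07 = 0.02301 mol
q_rxn = −q_cal = -31.5076 kJ
ΔH = -31.5076 / 0.02301 = -1369 kJ/mol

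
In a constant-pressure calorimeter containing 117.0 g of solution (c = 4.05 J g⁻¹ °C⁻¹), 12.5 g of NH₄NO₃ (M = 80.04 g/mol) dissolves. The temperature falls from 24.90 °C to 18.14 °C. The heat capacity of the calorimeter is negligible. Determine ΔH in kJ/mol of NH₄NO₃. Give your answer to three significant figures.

ΔH = 20.5 kJ/mol

|ΔT| = |18.14 − 24.90| = 6.76 °C
|q_surr| = (117.0 × 4.05) × 6.76 = 473.85 × 6.76 = 3203 J
n(NH₄NO₃) = 12.5 / 80.04 = 0.1562 mol
Temperature fell, so q_rxn = +|q_surr| = 3.203 kJ
ΔH = q_rxn / n = 20.51 kJ/mol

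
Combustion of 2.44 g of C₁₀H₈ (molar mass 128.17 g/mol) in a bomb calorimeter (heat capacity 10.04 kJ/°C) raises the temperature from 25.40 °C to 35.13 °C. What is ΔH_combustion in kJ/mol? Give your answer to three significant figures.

ΔT = 35.13 − 25.40 = 9.73 °C
q_cal = C_cal × ΔT = 10.04 × 9.73 = 97.6892 kJ
n = 2.44 / 128.17 = 0.01904 mol
q_rxn = −q_cal = -97.6892 kJ
ΔH = -97.6892 / 0.01904 = -5131 kJ/mol

ΔH = -5130 kJ/mol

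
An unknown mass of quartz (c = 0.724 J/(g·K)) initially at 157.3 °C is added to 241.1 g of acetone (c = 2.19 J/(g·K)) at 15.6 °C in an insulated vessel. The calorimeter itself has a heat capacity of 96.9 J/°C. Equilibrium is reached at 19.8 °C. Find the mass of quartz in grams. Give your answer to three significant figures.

q_gained = (241.1 × 2.19 + 96.9) × (19.8 − 15.6) = 2625 J
q_lost = m × 0.724 × (157.3 − 19.8) = 99.55 m
m = 2625 / 99.55 = 26.4 g

m = 26.4 g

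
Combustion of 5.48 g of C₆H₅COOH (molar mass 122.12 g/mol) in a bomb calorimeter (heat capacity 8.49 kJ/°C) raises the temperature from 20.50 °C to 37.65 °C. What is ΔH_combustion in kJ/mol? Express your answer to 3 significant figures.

ΔH = -3240 kJ/mol

ΔT = 37.65 − 20.50 = 17.15 °C
q_cal = C_cal × ΔT = 8.49 × 17.15 = 145.6035 kJ
n = 5.48 / 122.12 = 0.044874 mol
q_rxn = −q_cal = -145.6035 kJ
ΔH = -145.6035 / 0.044874 = -3244.7 kJ/mol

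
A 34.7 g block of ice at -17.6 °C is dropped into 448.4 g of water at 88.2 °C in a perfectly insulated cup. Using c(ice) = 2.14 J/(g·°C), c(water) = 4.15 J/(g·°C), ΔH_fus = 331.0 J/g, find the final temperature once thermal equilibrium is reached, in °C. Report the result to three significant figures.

Heat to bring ice to 0 °C and melt it: q₁ = 34.7×2.14×17.6 + 34.7×331.0 = 12793 J
Heat the water can supply cooling to 0 °C: 448.4×4.15×88.2 = 164128 J > q₁, so all ice melts.
Energy balance: 448.4×4.15×(88.2 − T) = 12793 + 34.7×4.15×(T − 0)
1860.86(88.2 − T) = 12793 + 144.005 T
164128 − 12793 = 2004.865 T
T = 151335 / 2004.865 = 75.48 °C

T_f = 75.5 °C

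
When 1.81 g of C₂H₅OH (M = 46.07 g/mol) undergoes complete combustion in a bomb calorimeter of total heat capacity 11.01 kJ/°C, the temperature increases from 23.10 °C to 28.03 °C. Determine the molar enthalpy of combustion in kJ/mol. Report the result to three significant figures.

ΔH = -1380 kJ/mol

ΔT = 28.03 − 23.10 = 4.93 °C
q_cal = C_cal × ΔT = 11.01 × 4.93 = 54.2793 kJ
n = 1.81 / 46.07 = 0.03929 mol
q_rxn = −q_cal = -54.2793 kJ
ΔH = -54.2793 / 0.03929 = -1382 kJ/mol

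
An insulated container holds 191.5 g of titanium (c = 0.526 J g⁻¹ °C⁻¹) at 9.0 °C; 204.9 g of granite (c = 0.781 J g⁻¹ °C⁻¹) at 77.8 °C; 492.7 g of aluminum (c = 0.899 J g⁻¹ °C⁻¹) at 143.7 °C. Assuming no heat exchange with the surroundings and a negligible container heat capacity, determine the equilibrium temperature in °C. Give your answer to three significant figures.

T_f = 109 °C

Σ mᵢcᵢ(T − Tᵢ) = 0  ⇒  T = Σ mᵢcᵢTᵢ / Σ mᵢcᵢ
Σ mᵢcᵢ = 191.5×0.526 + 204.9×0.781 + 492.7×0.899 = 703.6932
Σ mᵢcᵢTᵢ = 100.729×9.0 + 160.0269×77.8 + 442.9373×143.7 = 77007
T = 77007 / 703.6932 = 109.4 °C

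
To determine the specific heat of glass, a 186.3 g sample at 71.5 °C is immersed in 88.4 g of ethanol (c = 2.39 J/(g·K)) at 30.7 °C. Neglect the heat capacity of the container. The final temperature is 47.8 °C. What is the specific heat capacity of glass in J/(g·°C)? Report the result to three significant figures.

c = 0.818 J/(g·°C)

q_gained = (88.4 × 2.39) × (47.8 − 30.7) = 3613 J
q_lost = 186.3 × c × (71.5 − 47.8) = 4415.31 c
Set equal: c = 3613 / 4415.31 = 0.818 J/(g·°C)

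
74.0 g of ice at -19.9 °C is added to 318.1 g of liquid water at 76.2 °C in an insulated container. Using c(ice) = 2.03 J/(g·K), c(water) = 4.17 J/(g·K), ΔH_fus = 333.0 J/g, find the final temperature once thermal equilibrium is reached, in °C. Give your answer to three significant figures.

Heat to bring ice to 0 °C and melt it: q₁ = 74.0×2.03×19.9 + 74.0×333.0 = 27631 J
Heat the water can supply cooling to 0 °C: 318.1×4.17×76.2 = 101078 J > q₁, so all ice melts.
Energy balance: 318.1×4.17×(76.2 − T) = 27631 + 74.0×4.17×(T − 0)
1326.477(76.2 − T) = 27631 + 308.58 T
101078 − 27631 = 1635.057 T
T = 73447 / 1635.057 = 44.92 °C

T_f = 44.9 °C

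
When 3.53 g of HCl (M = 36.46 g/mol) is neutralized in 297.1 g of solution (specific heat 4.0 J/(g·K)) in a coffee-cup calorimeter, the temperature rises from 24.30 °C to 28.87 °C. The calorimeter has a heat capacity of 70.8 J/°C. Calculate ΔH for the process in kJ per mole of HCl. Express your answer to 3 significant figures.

ΔH = -59.4 kJ/mol

|ΔT| = |28.87 − 24.30| = 4.57 °C
|q_surr| = (297.1 × 4.0 + 70.8) × 4.57 = 1259.2 × 4.57 = 5755 J
n(HCl) = 3.53 / 36.46 = 0.09682 mol
Temperature rose, so q_rxn = −|q_surr| = -5.755 kJ
ΔH = q_rxn / n = -59.44 kJ/mol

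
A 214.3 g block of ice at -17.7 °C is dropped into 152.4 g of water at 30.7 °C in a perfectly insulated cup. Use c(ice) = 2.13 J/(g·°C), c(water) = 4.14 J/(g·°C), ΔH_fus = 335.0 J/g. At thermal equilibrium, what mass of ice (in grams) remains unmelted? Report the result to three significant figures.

Heat to warm all ice to 0 °C: 214.3×2.13×17.7 = 8079.3 J
Heat released by water cooling to 0 °C: 152.4×4.14×30.7 = 19370 J
19370 J < 8079.3 + 214.3×335.0 = 79869.8 J, so not all ice melts; final T = 0 °C.
Heat left for melting: 19370 − 8079.3 = 11290.7 J
Mass melted = 11290.7 / 335.0 = 33.70 g
Ice remaining = 214.3 − 33.70 = 180.60 g

m_ice remaining = 181 g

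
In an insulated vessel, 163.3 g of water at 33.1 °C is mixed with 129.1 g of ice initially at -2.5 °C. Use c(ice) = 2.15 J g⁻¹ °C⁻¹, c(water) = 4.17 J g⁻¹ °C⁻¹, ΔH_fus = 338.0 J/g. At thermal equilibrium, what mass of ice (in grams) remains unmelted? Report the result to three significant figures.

Heat to warm all ice to 0 °C: 129.1×2.15×2.5 = 693.91 J
Heat released by water cooling to 0 °C: 163.3×4.17×33.1 = 22540 J
22540 J < 693.91 + 129.1×338.0 = 44329.71 J, so not all ice melts; final T = 0 °C.
Heat left for melting: 22540 − 693.91 = 21846.09 J
Mass melted = 21846.09 / 338.0 = 64.63 g
Ice remaining = 129.1 − 64.63 = 64.47 g

m_ice remaining = 64.5 g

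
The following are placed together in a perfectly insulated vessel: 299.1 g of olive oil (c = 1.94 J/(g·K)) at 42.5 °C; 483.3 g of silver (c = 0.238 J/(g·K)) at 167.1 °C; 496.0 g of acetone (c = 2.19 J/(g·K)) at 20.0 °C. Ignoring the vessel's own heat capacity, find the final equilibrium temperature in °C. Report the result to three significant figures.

Σ mᵢcᵢ(T − Tᵢ) = 0  ⇒  T = Σ mᵢcᵢTᵢ / Σ mᵢcᵢ
Σ mᵢcᵢ = 299.1×1.94 + 483.3×0.238 + 496.0×2.19 = 1781.5194
Σ mᵢcᵢTᵢ = 580.254×42.5 + 115.0254×167.1 + 1086.24×20.0 = 65606
T = 65606 / 1781.5194 = 36.83 °C

T_f = 36.8 °C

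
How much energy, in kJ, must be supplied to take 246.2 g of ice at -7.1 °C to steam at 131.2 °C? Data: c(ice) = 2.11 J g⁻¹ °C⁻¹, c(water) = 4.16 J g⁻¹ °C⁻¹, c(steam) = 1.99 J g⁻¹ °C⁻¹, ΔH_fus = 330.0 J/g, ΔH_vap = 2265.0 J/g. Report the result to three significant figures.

q = 760 kJ

q1 (heat ice -7.1→0.0 °C): 246.2 × 2.11 × 7.1 = 3688 J
q2 (melt at 0 °C): 246.2 × 330.0 = 81246 J
q3 (heat water 0.0→100.0 °C): 246.2 × 4.16 × 100.0 = 102419 J
q4 (vaporize at 100 °C): 246.2 × 2265.0 = 557643 J
q5 (heat steam 100.0→131.2 °C): 246.2 × 1.99 × 31.2 = 15286 J
Total: 3688 + 81246 + 102419 + 557643 + 15286 = 760282 J = 760 kJ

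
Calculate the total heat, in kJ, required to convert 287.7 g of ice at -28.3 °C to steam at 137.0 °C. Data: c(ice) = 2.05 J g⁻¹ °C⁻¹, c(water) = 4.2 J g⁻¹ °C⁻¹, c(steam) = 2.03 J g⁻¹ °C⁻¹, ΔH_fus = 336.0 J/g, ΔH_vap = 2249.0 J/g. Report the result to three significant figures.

q = 903 kJ

q1 (heat ice -28.3→0.0 °C): 287.7 × 2.05 × 28.3 = 16691 J
q2 (melt at 0 °C): 287.7 × 336.0 = 96667 J
q3 (heat water 0.0→100.0 °C): 287.7 × 4.2 × 100.0 = 120834 J
q4 (vaporize at 100 °C): 287.7 × 2249.0 = 647037 J
q5 (heat steam 100.0→137.0 °C): 287.7 × 2.03 × 37.0 = 21609 J
Total: 16691 + 96667 + 120834 + 647037 + 21609 = 902838 J = 903 kJ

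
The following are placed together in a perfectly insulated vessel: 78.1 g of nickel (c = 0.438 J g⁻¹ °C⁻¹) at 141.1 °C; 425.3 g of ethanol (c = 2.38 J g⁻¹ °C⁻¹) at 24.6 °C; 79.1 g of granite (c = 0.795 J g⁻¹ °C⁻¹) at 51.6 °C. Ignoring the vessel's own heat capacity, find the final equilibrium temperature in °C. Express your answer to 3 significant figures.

T_f = 29.7 °C

Σ mᵢcᵢ(T − Tᵢ) = 0  ⇒  T = Σ mᵢcᵢTᵢ / Σ mᵢcᵢ
Σ mᵢcᵢ = 78.1×0.438 + 425.3×2.38 + 79.1×0.795 = 1109.3063
Σ mᵢcᵢTᵢ = 34.2078×141.1 + 1012.214×24.6 + 62.8845×51.6 = 32972
T = 32972 / 1109.3063 = 29.72 °C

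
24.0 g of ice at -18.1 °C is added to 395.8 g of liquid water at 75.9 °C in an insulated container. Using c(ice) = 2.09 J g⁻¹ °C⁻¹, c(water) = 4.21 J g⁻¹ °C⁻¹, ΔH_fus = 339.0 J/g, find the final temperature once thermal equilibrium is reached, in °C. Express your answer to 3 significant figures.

T_f = 66.4 °C

Heat to bring ice to 0 °C and melt it: q₁ = 24.0×2.09×18.1 + 24.0×339.0 = 9043.9 J
Heat the water can supply cooling to 0 °C: 395.8×4.21×75.9 = 126474 J > q₁, so all ice melts.
Energy balance: 395.8×4.21×(75.9 − T) = 9043.9 + 24.0×4.21×(T − 0)
1666.318(75.9 − T) = 9043.9 + 101.04 T
126474 − 9043.9 = 1767.358 T
T = 117430.1 / 1767.358 = 66.44 °C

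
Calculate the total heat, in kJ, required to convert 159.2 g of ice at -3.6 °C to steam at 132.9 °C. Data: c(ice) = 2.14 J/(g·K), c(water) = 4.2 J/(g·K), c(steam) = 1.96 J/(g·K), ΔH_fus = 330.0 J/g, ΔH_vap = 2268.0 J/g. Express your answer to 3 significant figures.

q = 492 kJ

q1 (heat ice -3.6→0.0 °C): 159.2 × 2.14 × 3.6 = 1226 J
q2 (melt at 0 °C): 159.2 × 330.0 = 52536 J
q3 (heat water 0.0→100.0 °C): 159.2 × 4.2 × 100.0 = 66864 J
q4 (vaporize at 100 °C): 159.2 × 2268.0 = 361066 J
q5 (heat steam 100.0→132.9 °C): 159.2 × 1.96 × 32.9 = 10266 J
Total: 1226 + 52536 + 66864 + 361066 + 10266 = 491958 J = 492 kJ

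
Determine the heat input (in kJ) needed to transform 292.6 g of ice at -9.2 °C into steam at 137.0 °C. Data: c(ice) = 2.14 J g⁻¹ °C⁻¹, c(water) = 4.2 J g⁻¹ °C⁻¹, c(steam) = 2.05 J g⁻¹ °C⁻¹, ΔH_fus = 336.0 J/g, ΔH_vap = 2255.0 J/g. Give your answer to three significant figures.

q = 909 kJ

q1 (heat ice -9.2→0.0 °C): 292.6 × 2.14 × 9.2 = 5761 J
q2 (melt at 0 °C): 292.6 × 336.0 = 98314 J
q3 (heat water 0.0→100.0 °C): 292.6 × 4.2 × 100.0 = 122892 J
q4 (vaporize at 100 °C): 292.6 × 2255.0 = 659813 J
q5 (heat steam 100.0→137.0 °C): 292.6 × 2.05 × 37.0 = 22194 J
Total: 5761 + 98314 + 122892 + 659813 + 22194 = 908974 J = 909 kJ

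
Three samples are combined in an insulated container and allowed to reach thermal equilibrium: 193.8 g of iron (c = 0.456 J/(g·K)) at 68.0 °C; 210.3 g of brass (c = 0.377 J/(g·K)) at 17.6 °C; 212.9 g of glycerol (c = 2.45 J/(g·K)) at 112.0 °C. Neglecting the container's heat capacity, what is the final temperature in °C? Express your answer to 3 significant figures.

T_f = 95.5 °C

Σ mᵢcᵢ(T − Tᵢ) = 0  ⇒  T = Σ mᵢcᵢTᵢ / Σ mᵢcᵢ
Σ mᵢcᵢ = 193.8×0.456 + 210.3×0.377 + 212.9×2.45 = 689.2609
Σ mᵢcᵢTᵢ = 88.3728×68.0 + 79.2831×17.6 + 521.605×112.0 = 65824
T = 65824 / 689.2609 = 95.50 °C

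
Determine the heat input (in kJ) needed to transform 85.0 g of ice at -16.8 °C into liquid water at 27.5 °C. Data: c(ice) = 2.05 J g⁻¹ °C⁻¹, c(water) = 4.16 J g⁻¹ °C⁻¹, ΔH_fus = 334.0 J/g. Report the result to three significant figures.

q1 (heat ice -16.8→0.0 °C): 85.0 × 2.05 × 16.8 = 2927 J
q2 (melt at 0 °C): 85.0 × 334.0 = 28390 J
q3 (heat water 0.0→27.5 °C): 85.0 × 4.16 × 27.5 = 9724 J
Total: 2927 + 28390 + 9724 = 41041 J = 41.0 kJ

q = 41.0 kJ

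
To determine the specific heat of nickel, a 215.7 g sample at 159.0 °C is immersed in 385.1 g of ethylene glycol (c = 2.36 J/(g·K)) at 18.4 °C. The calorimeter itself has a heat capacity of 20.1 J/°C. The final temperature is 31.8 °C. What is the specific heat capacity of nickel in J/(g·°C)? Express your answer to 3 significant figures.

c = 0.454 J/(g·°C)

q_gained = (385.1 × 2.36 + 20.1) × (31.8 − 18.4) = 12450 J
q_lost = 215.7 × c × (159.0 − 31.8) = 27437.04 c
Set equal: c = 12450 / 27437.04 = 0.454 J/(g·°C)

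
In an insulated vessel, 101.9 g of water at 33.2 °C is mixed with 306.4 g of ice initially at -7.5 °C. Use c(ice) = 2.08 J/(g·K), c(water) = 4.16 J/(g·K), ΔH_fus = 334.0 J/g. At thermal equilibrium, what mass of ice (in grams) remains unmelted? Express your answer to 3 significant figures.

Heat to warm all ice to 0 °C: 306.4×2.08×7.5 = 4779.8 J
Heat released by water cooling to 0 °C: 101.9×4.16×33.2 = 14074 J
14074 J < 4779.8 + 306.4×334.0 = 107117.4 J, so not all ice melts; final T = 0 °C.
Heat left for melting: 14074 − 4779.8 = 9294.2 J
Mass melted = 9294.2 / 334.0 = 27.83 g
Ice remaining = 306.4 − 27.83 = 278.57 g

m_ice remaining = 279 g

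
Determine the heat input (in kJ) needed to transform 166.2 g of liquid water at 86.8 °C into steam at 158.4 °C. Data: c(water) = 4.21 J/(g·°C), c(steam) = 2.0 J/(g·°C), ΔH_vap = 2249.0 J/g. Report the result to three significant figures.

q1 (heat water 86.8→100.0 °C): 166.2 × 4.21 × 13.2 = 9236 J
q2 (vaporize at 100 °C): 166.2 × 2249.0 = 373784 J
q3 (heat steam 100.0→158.4 °C): 166.2 × 2.0 × 58.4 = 19412 J
Total: 9236 + 373784 + 19412 = 402432 J = 402 kJ

q = 402 kJ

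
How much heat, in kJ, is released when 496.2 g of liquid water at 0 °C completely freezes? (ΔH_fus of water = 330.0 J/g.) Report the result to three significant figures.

q = 164 kJ

q = m × ΔH_fus = 496.2 × 330.0 = 163700 J = 164 kJ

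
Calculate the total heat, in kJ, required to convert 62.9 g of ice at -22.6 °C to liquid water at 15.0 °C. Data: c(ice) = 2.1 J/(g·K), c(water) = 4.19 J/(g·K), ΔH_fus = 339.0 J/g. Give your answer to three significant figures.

q = 28.3 kJ

q1 (heat ice -22.6→0.0 °C): 62.9 × 2.1 × 22.6 = 2985 J
q2 (melt at 0 °C): 62.9 × 339.0 = 21323 J
q3 (heat water 0.0→15.0 °C): 62.9 × 4.19 × 15.0 = 3953 J
Total: 2985 + 21323 + 3953 = 28261 J = 28.3 kJ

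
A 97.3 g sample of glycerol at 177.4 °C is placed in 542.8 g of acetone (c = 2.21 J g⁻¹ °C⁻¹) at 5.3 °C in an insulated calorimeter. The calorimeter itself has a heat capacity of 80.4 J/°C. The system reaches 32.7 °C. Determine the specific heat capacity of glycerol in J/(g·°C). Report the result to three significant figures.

c = 2.49 J/(g·°C)

q_gained = (542.8 × 2.21 + 80.4) × (32.7 − 5.3) = 35070 J
q_lost = 97.3 × c × (177.4 − 32.7) = 14079.31 c
Set equal: c = 35070 / 14079.31 = 2.49 J/(g·°C)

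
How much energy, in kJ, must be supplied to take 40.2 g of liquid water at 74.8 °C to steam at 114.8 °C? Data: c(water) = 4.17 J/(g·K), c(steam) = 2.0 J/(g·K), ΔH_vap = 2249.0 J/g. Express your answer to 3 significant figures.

q1 (heat water 74.8→100.0 °C): 40.2 × 4.17 × 25.2 = 4224 J
q2 (vaporize at 100 °C): 40.2 × 2249.0 = 90410 J
q3 (heat steam 100.0→114.8 °C): 40.2 × 2.0 × 14.8 = 1190 J
Total: 4224 + 90410 + 1190 = 95824 J = 95.8 kJ

q = 95.8 kJ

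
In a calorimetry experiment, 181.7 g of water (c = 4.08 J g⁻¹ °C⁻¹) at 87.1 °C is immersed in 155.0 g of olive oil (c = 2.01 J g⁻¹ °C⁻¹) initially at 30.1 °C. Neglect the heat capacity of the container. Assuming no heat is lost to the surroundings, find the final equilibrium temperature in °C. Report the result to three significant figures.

Heat lost by water = heat gained by olive oil.
(181.7)(4.08)(87.1 − T) = (155.0)(2.01)(T − 30.1)
741.336 (87.1 − T) = 311.55 (T − 30.1)
64570 − 741.336 T = 311.55 T − 9377.7
73947.7 = 1052.886 T
T = 70.23 °C

T_f = 70.2 °C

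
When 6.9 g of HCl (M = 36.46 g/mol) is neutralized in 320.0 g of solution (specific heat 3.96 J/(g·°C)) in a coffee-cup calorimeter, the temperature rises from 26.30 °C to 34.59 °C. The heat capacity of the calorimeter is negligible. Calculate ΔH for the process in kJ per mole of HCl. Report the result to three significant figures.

|ΔT| = |34.59 − 26.30| = 8.29 °C
|q_surr| = (320.0 × 3.96) × 8.29 = 1267.2 × 8.29 = 10510 J
n(HCl) = 6.9 / 36.46 = 0.1892 mol
Temperature rose, so q_rxn = −|q_surr| = -10.51 kJ
ΔH = q_rxn / n = -55.5497 kJ/mol

ΔH = -55.5 kJ/mol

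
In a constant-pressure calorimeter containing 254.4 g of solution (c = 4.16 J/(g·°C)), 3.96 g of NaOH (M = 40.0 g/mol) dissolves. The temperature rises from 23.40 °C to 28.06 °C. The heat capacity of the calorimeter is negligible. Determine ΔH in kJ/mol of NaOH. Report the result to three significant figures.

|ΔT| = |28.06 − 23.40| = 4.66 °C
|q_surr| = (254.4 × 4.16) × 4.66 = 1058.304 × 4.66 = 4932 J
n(NaOH) = 3.96 / 40.0 = 0.09900 mol
Temperature rose, so q_rxn = −|q_surr| = -4.932 kJ
ΔH = q_rxn / n = -49.82 kJ/mol

ΔH = -49.8 kJ/mol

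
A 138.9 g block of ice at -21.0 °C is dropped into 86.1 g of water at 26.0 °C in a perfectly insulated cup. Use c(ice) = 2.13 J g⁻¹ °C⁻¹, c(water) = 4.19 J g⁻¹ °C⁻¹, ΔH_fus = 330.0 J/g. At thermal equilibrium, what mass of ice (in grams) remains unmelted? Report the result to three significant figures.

m_ice remaining = 129 g

Heat to warm all ice to 0 °C: 138.9×2.13×21.0 = 6213.0 J
Heat released by water cooling to 0 °C: 86.1×4.19×26.0 = 9379.7 J
9379.7 J < 6213.0 + 138.9×330.0 = 52050.0 J, so not all ice melts; final T = 0 °C.
Heat left for melting: 9379.7 − 6213.0 = 3166.7 J
Mass melted = 3166.7 / 330.0 = 9.596 g
Ice remaining = 138.9 − 9.596 = 129.304 g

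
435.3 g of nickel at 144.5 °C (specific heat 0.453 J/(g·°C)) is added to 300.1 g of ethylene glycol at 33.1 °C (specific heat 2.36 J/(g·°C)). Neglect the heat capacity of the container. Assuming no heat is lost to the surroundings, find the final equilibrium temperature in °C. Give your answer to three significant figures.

T_f = 57.4 °C

Heat lost by nickel = heat gained by ethylene glycol.
(435.3)(0.453)(144.5 − T) = (300.1)(2.36)(T − 33.1)
197.1909 (144.5 − T) = 708.236 (T − 33.1)
28494 − 197.1909 T = 708.236 T − 23443
51937 = 905.4269 T
T = 57.36 °C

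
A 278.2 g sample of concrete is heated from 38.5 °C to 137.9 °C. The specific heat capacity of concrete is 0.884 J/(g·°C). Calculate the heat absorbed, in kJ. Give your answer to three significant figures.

q = 24.4 kJ

q = m c ΔT = 278.2 × 0.884 × (137.9 − 38.5)
q = 278.2 × 0.884 × 99.4 = 24445 J = 24.4 kJ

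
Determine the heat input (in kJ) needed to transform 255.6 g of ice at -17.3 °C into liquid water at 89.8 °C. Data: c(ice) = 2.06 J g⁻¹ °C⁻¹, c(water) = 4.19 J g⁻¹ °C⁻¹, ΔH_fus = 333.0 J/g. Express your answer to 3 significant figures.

q1 (heat ice -17.3→0.0 °C): 255.6 × 2.06 × 17.3 = 9109 J
q2 (melt at 0 °C): 255.6 × 333.0 = 85115 J
q3 (heat water 0.0→89.8 °C): 255.6 × 4.19 × 89.8 = 96173 J
Total: 9109 + 85115 + 96173 = 190397 J = 190 kJ

q = 190 kJ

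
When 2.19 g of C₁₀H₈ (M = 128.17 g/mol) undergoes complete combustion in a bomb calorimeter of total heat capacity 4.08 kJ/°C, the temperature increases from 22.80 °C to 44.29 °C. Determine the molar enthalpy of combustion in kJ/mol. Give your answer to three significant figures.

ΔT = 44.29 − 22.80 = 21.49 °C
q_cal = C_cal × ΔT = 4.08 × 21.49 = 87.6792 kJ
n = 2.19 / 128.17 = 0.01709 mol
q_rxn = −q_cal = -87.6792 kJ
ΔH = -87.6792 / 0.01709 = -5130 kJ/mol

ΔH = -5130 kJ/mol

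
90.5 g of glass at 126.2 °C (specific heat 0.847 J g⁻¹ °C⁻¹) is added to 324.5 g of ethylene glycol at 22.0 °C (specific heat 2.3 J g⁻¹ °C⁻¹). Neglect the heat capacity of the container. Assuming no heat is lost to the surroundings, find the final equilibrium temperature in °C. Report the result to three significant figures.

Heat lost by glass = heat gained by ethylene glycol.
(90.5)(0.847)(126.2 − T) = (324.5)(2.3)(T − 22.0)
76.6535 (126.2 − T) = 746.35 (T − 22.0)
9673.7 − 76.6535 T = 746.35 T − 16420
26093.7 = 823.0035 T
T = 31.71 °C

T_f = 31.7 °C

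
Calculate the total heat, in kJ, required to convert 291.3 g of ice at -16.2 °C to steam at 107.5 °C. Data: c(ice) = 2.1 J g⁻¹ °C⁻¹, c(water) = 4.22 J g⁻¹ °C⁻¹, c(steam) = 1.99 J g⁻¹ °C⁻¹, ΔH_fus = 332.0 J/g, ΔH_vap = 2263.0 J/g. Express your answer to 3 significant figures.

q1 (heat ice -16.2→0.0 °C): 291.3 × 2.1 × 16.2 = 9910 J
q2 (melt at 0 °C): 291.3 × 332.0 = 96712 J
q3 (heat water 0.0→100.0 °C): 291.3 × 4.22 × 100.0 = 122929 J
q4 (vaporize at 100 °C): 291.3 × 2263.0 = 659212 J
q5 (heat steam 100.0→107.5 °C): 291.3 × 1.99 × 7.5 = 4348 J
Total: 9910 + 96712 + 122929 + 659212 + 4348 = 893111 J = 893 kJ

q = 893 kJ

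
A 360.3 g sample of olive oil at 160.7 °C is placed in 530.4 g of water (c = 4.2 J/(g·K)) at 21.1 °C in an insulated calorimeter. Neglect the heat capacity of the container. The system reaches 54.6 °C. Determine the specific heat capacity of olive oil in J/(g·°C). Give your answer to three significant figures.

c = 1.95 J/(g·°C)

q_gained = (530.4 × 4.2) × (54.6 − 21.1) = 74630 J
q_lost = 360.3 × c × (160.7 − 54.6) = 38227.83 c
Set equal: c = 74630 / 38227.83 = 1.95 J/(g·°C)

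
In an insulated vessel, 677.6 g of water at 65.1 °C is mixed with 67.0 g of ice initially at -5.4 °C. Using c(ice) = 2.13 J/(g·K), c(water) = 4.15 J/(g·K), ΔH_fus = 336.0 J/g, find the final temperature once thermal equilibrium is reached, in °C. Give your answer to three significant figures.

T_f = 51.7 °C

Heat to bring ice to 0 °C and melt it: q₁ = 67.0×2.13×5.4 + 67.0×336.0 = 23283 J
Heat the water can supply cooling to 0 °C: 677.6×4.15×65.1 = 183064 J > q₁, so all ice melts.
Energy balance: 677.6×4.15×(65.1 − T) = 23283 + 67.0×4.15×(T − 0)
2812.04(65.1 − T) = 23283 + 278.05 T
183064 − 23283 = 3090.09 T
T = 159781 / 3090.09 = 51.71 °C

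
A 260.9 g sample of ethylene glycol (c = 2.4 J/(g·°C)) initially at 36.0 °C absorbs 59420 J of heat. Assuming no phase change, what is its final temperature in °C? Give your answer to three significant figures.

ΔT = q / (m c) = 59420 / (260.9 × 2.4) = 94.90 °C
T_f = 36.0 + 94.90 = 130.90 °C

T_f = 131 °C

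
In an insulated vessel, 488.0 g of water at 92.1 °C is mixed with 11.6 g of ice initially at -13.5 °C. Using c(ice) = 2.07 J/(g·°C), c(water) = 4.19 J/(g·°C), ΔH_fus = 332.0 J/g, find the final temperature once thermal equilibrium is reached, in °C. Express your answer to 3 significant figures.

T_f = 88.0 °C

Heat to bring ice to 0 °C and melt it: q₁ = 11.6×2.07×13.5 + 11.6×332.0 = 4175.4 J
Heat the water can supply cooling to 0 °C: 488.0×4.19×92.1 = 188319 J > q₁, so all ice melts.
Energy balance: 488.0×4.19×(92.1 − T) = 4175.4 + 11.6×4.19×(T − 0)
2044.72(92.1 − T) = 4175.4 + 48.604 T
188319 − 4175.4 = 2093.324 T
T = 184143.6 / 2093.324 = 87.97 °C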